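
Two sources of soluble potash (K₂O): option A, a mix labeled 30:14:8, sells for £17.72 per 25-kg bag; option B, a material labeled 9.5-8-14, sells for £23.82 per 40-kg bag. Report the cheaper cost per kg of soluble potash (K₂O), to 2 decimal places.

option A: K₂O per bag = 25 × 8% = 2 kg; cost = 17.72 / 2 = £8.8600/kg K₂O.
option B: K₂O per bag = 40 × 14% = 5.6 kg; cost = 23.82 / 5.6 = £4.2536/kg K₂O.
option B is cheaper.

£4.25 per kg K₂O (option B)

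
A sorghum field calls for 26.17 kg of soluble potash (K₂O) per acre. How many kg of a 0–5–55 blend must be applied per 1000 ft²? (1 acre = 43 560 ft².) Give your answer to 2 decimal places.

Product per acre = 26.17 / 55% = 47.5818 kg.
Convert to per 1000 ft²: 47.5818 × 0.0229568 = 1.09233 kg.

1.09 kg of product per thousand sq ft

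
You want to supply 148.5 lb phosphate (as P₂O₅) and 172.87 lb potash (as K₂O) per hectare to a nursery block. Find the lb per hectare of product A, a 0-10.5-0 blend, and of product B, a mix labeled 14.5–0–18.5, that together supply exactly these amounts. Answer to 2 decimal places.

1414.29 lb product A, 934.43 lb product B

Per-hectare balance (a = product A, b = product B):
P₂O₅: 0.105·a + 0·b = 148.5
K₂O: 0·a + 0.185·b = 172.87
Solving simultaneously: a = 1414.286, b = 934.432.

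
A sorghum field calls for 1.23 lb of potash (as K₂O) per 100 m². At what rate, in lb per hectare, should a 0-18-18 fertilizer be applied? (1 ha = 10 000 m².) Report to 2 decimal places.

683.33 lb of product per hectare

Product per 100 m² = 1.23 / 18% = 6.83333 lb.
Convert to per hectare: 6.83333 × 100 = 683.333 lb.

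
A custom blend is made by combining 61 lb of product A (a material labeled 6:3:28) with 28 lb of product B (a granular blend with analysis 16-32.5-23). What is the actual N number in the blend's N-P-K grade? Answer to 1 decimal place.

9.1% N

Total mass = 61 + 28 = 89 lb.
N mass = 6%×61 + 16%×28 = 8.14 lb.
% N = 8.14 / 89 = 9.14607%.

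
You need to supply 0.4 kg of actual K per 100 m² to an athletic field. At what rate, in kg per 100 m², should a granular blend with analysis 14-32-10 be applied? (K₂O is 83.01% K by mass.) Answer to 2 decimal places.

4.82 kg of product per hundred sq m

As K₂O: 0.4 / 0.8301 = 0.48187 kg per 100 m².
Product per 100 m² = 0.48187 / 10% = 4.8187 kg.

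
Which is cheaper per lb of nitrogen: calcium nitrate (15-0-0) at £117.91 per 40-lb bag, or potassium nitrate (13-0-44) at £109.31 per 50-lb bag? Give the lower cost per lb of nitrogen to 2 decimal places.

£16.82 per lb N (potassium nitrate)

calcium nitrate: N per bag = 40 × 15% = 6 lb; cost = 117.91 / 6 = £19.6517/lb N.
potassium nitrate: N per bag = 50 × 13% = 6.5 lb; cost = 109.31 / 6.5 = £16.8169/lb N.
potassium nitrate is cheaper.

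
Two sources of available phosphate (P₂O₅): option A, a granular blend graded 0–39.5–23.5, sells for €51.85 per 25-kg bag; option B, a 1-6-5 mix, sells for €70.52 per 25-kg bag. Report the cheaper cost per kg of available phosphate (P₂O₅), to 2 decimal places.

option A: P₂O₅ per bag = 25 × 39.5% = 9.875 kg; cost = 51.85 / 9.875 = €5.2506/kg P₂O₅.
option B: P₂O₅ per bag = 25 × 6% = 1.5 kg; cost = 70.52 / 1.5 = €47.0133/kg P₂O₅.
option A is cheaper.

€5.25 per kg P₂O₅ (option A)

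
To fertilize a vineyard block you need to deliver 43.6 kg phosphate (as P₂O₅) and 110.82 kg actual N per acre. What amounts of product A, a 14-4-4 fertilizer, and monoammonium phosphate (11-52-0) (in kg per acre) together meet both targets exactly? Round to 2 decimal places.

Per-acre balance (a = product A, b = monoammonium phosphate):
P₂O₅: 0.04·a + 0.52·b = 43.6
N: 0.14·a + 0.11·b = 110.82
From row1: a = (43.6 − 0.52·b) / 0.04.
Into row2: 0.14·(43.6 − 0.52·b)/0.04 + 0.11·b = 110.82 → b = 24.4327, a = 772.374.

772.37 kg product A, 24.43 kg monoammonium phosphate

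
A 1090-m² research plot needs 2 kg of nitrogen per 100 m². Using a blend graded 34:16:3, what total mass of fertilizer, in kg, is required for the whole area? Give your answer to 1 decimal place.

Product per 100 m² = 2 / 34% = 5.88235 kg.
Total product = 5.88235 × 1090 / 100 = 64.1176 kg.

64.1 kg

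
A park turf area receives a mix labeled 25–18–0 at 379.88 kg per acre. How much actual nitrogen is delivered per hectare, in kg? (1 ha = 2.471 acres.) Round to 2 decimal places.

234.67 kg N per hectare

nitrogen per acre = 379.88 × 25% = 94.97 kg.
Convert to per hectare: 94.97 × 2.471 = 234.671 kg.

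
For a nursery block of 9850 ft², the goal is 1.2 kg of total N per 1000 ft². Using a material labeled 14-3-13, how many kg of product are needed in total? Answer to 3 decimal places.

Product per 1000 ft² = 1.2 / 14% = 8.57143 kg.
Total product = 8.57143 × 9850 / 1000 = 84.4286 kg.

84.429 kg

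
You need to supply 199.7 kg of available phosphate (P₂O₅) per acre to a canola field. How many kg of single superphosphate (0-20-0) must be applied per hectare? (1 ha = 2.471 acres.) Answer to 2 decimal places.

Product per acre = 199.7 / 20% = 998.5 kg.
Convert to per hectare: 998.5 × 2.471 = 2467.293 kg.

2467.29 kg of product per hectare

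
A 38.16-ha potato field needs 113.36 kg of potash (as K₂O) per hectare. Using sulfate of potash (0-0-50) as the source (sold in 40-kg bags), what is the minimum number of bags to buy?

217 bags

Product per hectare = 113.36 / 50% = 226.72 kg.
Total product = 226.72 × 38.16 = 8651.64 kg.
Bags = ⌈8651.64 / 40⌉ = 217.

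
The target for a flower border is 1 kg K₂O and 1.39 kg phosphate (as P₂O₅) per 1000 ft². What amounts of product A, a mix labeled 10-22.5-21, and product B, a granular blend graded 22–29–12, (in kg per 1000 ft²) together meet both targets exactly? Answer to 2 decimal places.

Per-1000 ft² balance (a = product A, b = product B):
K₂O: 0.21·a + 0.12·b = 1
P₂O₅: 0.225·a + 0.29·b = 1.39
Eliminate b: (row1) − 0.12/0.29·(row2) → 0.116897·a = 0.424828, so a = 3.63422.
Then b = (1.39 − 0.225·3.63422) / 0.29 = 1.97345.

3.63 kg product A, 1.97 kg product B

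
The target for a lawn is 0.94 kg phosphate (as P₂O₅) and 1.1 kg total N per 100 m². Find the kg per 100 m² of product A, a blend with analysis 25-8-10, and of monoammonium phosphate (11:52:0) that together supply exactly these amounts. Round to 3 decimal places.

3.866 kg product A, 1.213 kg monoammonium phosphate

Per-100 m² balance (a = product A, b = monoammonium phosphate):
P₂O₅: 0.08·a + 0.52·b = 0.94
N: 0.25·a + 0.11·b = 1.1
From row1: a = (0.94 − 0.52·b) / 0.08.
Into row2: 0.25·(0.94 − 0.52·b)/0.08 + 0.11·b = 1.1 → b = 1.21287, a = 3.86634.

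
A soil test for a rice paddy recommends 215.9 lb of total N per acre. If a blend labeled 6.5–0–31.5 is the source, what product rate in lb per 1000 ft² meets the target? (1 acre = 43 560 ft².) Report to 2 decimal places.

Product per acre = 215.9 / 6.5% = 3321.54 lb.
Convert to per 1000 ft²: 3321.54 × 0.0229568 = 76.252 lb.

76.25 lb of product per thousand sq ft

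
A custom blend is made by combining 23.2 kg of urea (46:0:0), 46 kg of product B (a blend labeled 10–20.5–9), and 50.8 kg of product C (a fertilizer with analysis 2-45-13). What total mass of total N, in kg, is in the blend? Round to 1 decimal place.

16.3 kg N

N mass = 46%×23.2 + 10%×46 + 2%×50.8 = 16.288 kg.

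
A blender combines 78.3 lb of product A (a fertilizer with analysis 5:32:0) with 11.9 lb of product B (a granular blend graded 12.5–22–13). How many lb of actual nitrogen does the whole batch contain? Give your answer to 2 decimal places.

5.40 lb N

N mass = 5%×78.3 + 12.5%×11.9 = 5.4025 lb.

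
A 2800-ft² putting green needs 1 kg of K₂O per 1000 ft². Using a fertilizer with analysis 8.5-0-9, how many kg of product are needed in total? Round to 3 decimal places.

Product per 1000 ft² = 1 / 9% = 11.1111 kg.
Total product = 11.1111 × 2800 / 1000 = 31.1111 kg.

31.111 kg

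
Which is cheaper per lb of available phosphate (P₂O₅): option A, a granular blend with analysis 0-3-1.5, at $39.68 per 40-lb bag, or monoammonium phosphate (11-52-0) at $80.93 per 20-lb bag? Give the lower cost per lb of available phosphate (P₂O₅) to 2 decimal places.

option A: P₂O₅ per bag = 40 × 3% = 1.2 lb; cost = 39.68 / 1.2 = $33.0667/lb P₂O₅.
monoammonium phosphate: P₂O₅ per bag = 20 × 52% = 10.4 lb; cost = 80.93 / 10.4 = $7.7817/lb P₂O₅.
monoammonium phosphate is cheaper.

$7.78 per lb P₂O₅ (monoammonium phosphate)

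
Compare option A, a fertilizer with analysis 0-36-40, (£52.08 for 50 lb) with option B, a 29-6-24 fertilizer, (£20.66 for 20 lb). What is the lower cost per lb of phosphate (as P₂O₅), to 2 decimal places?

option A: P₂O₅ per bag = 50 × 36% = 18 lb; cost = 52.08 / 18 = £2.8933/lb P₂O₅.
option B: P₂O₅ per bag = 20 × 6% = 1.2 lb; cost = 20.66 / 1.2 = £17.2167/lb P₂O₅.
option A is cheaper.

£2.89 per lb P₂O₅ (option A)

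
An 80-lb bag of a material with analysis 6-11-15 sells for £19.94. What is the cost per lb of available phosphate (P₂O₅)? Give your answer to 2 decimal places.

£2.27 per lb P₂O₅

P₂O₅ in bag = 80 × 11% = 8.8 lb.
Cost per lb P₂O₅ = £19.94 / 8.8 = £2.2659.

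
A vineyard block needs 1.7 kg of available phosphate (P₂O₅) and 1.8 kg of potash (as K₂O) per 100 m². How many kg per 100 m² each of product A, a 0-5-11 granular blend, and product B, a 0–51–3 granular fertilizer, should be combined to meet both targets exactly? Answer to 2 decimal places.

15.88 kg product A, 1.78 kg product B

Per-100 m² balance (a = product A, b = product B):
P₂O₅: 0.05·a + 0.51·b = 1.7
K₂O: 0.11·a + 0.03·b = 1.8
From row1: a = (1.7 − 0.51·b) / 0.05.
Into row2: 0.11·(1.7 − 0.51·b)/0.05 + 0.03·b = 1.8 → b = 1.77656, a = 15.8791.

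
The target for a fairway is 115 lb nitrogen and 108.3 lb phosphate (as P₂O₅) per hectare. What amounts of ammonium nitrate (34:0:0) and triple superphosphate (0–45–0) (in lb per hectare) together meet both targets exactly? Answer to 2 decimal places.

With a, b = lb per hectare of ammonium nitrate and triple superphosphate:
N: 0.34·a + 0·b = 115
P₂O₅: 0·a + 0.45·b = 108.3
Solving simultaneously: a = 338.235, b = 240.667.

338.24 lb ammonium nitrate, 240.67 lb triple superphosphate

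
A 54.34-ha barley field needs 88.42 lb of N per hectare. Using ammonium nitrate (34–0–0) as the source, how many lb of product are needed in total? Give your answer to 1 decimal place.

Product per hectare = 88.42 / 34% = 260.059 lb.
Total product = 260.059 × 54.34 = 14131.596 lb.

14131.6 lb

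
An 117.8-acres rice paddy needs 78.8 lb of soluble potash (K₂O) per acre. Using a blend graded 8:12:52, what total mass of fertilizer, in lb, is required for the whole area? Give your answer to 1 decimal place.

17851.2 lb

Product per acre = 78.8 / 52% = 151.538 lb.
Total product = 151.538 × 117.8 = 17851.23 lb.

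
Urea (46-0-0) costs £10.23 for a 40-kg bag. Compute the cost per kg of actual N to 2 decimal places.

N in bag = 40 × 46% = 18.4 kg.
Cost per kg N = £10.23 / 18.4 = £0.5560.

£0.56 per kg N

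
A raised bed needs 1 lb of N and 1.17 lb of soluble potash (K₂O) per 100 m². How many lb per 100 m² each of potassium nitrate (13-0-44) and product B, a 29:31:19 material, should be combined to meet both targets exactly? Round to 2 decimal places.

1.45 lb potassium nitrate, 2.80 lb product B

Per-100 m² balance (a = potassium nitrate, b = product B):
N: 0.13·a + 0.29·b = 1
K₂O: 0.44·a + 0.19·b = 1.17
Eliminate a: (row1) − 0.13/0.44·(row2) → 0.233864·b = 0.654318, so b = 2.79786.
Back-substitute: a = (1 − 0.29·2.79786) / 0.13 = 1.45092.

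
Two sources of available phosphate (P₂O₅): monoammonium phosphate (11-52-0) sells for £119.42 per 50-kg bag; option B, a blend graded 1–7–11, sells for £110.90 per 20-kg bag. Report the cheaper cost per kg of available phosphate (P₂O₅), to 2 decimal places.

monoammonium phosphate: P₂O₅ per bag = 50 × 52% = 26 kg; cost = 119.42 / 26 = £4.5931/kg P₂O₅.
option B: P₂O₅ per bag = 20 × 7% = 1.4 kg; cost = 110.90 / 1.4 = £79.2143/kg P₂O₅.
monoammonium phosphate is cheaper.

£4.59 per kg P₂O₅ (monoammonium phosphate)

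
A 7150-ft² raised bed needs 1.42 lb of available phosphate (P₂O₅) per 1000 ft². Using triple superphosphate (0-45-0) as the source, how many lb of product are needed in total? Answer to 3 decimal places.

22.562 lb

Product per 1000 ft² = 1.42 / 45% = 3.15556 lb.
Total product = 3.15556 × 7150 / 1000 = 22.5622 lb.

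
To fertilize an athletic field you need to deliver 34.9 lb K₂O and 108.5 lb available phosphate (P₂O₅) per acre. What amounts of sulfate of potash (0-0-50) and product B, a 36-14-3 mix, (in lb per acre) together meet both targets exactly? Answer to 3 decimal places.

23.300 lb sulfate of potash, 775.000 lb product B

Let a = lb of sulfate of potash, b = lb of product B (per acre).
K₂O: 0.5·a + 0.03·b = 34.9
P₂O₅: 0·a + 0.14·b = 108.5
Solving simultaneously: a = 23.3, b = 775.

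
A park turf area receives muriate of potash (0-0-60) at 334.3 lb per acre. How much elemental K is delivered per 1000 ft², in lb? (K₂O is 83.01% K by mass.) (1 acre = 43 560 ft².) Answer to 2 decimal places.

3.82 lb K per thousand sq ft

K₂O per acre = 334.3 × 60% = 200.58 lb.
Elemental K = 200.58 × 0.8301 = 166.501 lb per acre.
Convert to per 1000 ft²: 166.501 × 0.0229568 = 3.82235 lb.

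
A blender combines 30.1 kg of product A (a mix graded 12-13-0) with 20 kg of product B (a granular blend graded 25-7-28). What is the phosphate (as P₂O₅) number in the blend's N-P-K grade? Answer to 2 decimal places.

Total mass = 30.1 + 20 = 50.1 kg.
P₂O₅ mass = 13%×30.1 + 7%×20 = 5.313 kg.
% P₂O₅ = 5.313 / 50.1 = 10.6048%.

10.60% P₂O₅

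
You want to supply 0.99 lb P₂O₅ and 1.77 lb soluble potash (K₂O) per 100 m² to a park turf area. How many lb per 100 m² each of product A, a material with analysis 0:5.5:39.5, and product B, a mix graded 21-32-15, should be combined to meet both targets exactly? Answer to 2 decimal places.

With a, b = lb per 100 m² of product A and product B:
P₂O₅: 0.055·a + 0.32·b = 0.99
K₂O: 0.395·a + 0.15·b = 1.77
Solving simultaneously: a = 3.53703, b = 2.48582.

3.54 lb product A, 2.49 lb product B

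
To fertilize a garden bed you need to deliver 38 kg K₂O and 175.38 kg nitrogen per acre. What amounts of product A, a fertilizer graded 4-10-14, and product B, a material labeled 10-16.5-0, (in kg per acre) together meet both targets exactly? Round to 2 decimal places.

Per-acre balance (a = product A, b = product B):
K₂O: 0.14·a + 0·b = 38
N: 0.04·a + 0.1·b = 175.38
Eliminate a: (row1) − 0.14/0.04·(row2) → -0.35·b = -575.83, so b = 1645.229.
Back-substitute: a = (38 − 0·1645.229) / 0.14 = 271.429.

271.43 kg product A, 1645.23 kg product B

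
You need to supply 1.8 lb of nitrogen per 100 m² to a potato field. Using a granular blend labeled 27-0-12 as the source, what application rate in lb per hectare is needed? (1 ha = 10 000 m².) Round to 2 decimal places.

Product per 100 m² = 1.8 / 27% = 6.66667 lb.
Convert to per hectare: 6.66667 × 100 = 666.667 lb.

666.67 lb of product per hectare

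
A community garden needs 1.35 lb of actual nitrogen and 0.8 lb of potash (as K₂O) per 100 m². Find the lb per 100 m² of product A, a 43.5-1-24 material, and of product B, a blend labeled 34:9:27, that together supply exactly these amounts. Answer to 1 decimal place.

Let a = lb of product A, b = lb of product B (per 100 m²).
N: 0.435·a + 0.34·b = 1.35
K₂O: 0.24·a + 0.27·b = 0.8
From row1: a = (1.35 − 0.34·b) / 0.435.
Into row2: 0.24·(1.35 − 0.34·b)/0.435 + 0.27·b = 0.8 → b = 0.669456, a = 2.5802.

2.6 lb product A, 0.7 lb product B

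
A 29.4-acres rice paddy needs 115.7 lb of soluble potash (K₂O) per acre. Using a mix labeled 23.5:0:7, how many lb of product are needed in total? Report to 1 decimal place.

48594.0 lb

Product per acre = 115.7 / 7% = 1652.86 lb.
Total product = 1652.86 × 29.4 = 48594 lb.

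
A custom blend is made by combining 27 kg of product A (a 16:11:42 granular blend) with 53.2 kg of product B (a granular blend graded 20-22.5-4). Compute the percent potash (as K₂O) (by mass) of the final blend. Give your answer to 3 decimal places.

16.793% K₂O

Total mass = 27 + 53.2 = 80.2 kg.
K₂O mass = 42%×27 + 4%×53.2 = 13.468 kg.
% K₂O = 13.468 / 80.2 = 16.79302%.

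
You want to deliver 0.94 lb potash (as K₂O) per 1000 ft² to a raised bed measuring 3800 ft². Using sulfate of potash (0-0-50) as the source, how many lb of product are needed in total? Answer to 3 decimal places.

7.144 lb

Product per 1000 ft² = 0.94 / 50% = 1.88 lb.
Total product = 1.88 × 3800 / 1000 = 7.144 lb.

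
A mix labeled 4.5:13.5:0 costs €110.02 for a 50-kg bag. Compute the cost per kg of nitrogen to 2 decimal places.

€48.90 per kg N

N in bag = 50 × 4.5% = 2.25 kg.
Cost per kg N = €110.02 / 2.25 = €48.8978.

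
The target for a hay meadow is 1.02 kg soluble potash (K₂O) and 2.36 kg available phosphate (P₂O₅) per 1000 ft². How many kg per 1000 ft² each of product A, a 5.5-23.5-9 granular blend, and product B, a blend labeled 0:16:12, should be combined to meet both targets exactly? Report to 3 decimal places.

8.696 kg product A, 1.978 kg product B

Let a = kg of product A, b = kg of product B (per 1000 ft²).
K₂O: 0.09·a + 0.12·b = 1.02
P₂O₅: 0.235·a + 0.16·b = 2.36
From row1: a = (1.02 − 0.12·b) / 0.09.
Into row2: 0.235·(1.02 − 0.12·b)/0.09 + 0.16·b = 2.36 → b = 1.97826, a = 8.69565.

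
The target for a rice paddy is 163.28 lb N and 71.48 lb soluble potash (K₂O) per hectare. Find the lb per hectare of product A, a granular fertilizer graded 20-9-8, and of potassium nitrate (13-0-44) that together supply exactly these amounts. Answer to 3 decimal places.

Per-hectare balance (a = product A, b = potassium nitrate):
N: 0.2·a + 0.13·b = 163.28
K₂O: 0.08·a + 0.44·b = 71.48
From row1: a = (163.28 − 0.13·b) / 0.2.
Into row2: 0.08·(163.28 − 0.13·b)/0.2 + 0.44·b = 71.48 → b = 15.8969, a = 806.06701.

806.067 lb product A, 15.897 lb potassium nitrate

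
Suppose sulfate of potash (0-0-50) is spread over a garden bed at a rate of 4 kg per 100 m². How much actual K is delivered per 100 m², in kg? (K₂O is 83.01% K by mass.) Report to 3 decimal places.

K₂O per 100 m² = 4 × 50% = 2 kg.
Elemental K = 2 × 0.8301 = 1.6602 kg per 100 m².

1.660 kg K per hundred sq m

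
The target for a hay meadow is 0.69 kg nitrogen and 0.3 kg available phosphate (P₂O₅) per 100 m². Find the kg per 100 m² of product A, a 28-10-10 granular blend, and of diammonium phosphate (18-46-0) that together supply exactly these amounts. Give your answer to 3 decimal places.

2.377 kg product A, 0.135 kg diammonium phosphate

Let a = kg of product A, b = kg of diammonium phosphate (per 100 m²).
N: 0.28·a + 0.18·b = 0.69
P₂O₅: 0.1·a + 0.46·b = 0.3
Eliminate a: (row1) − 0.28/0.1·(row2) → -1.108·b = -0.15, so b = 0.135379.
Back-substitute: a = (0.69 − 0.18·0.135379) / 0.28 = 2.37726.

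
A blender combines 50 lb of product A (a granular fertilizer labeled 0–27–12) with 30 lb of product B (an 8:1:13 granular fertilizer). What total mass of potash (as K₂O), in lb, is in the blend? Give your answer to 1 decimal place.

9.9 lb K₂O

K₂O mass = 12%×50 + 13%×30 = 9.9 lb.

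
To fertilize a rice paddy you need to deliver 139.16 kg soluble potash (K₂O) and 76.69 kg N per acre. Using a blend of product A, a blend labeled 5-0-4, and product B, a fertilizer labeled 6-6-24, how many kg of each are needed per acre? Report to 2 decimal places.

1047.50 kg product A, 405.25 kg product B

Per-acre balance (a = product A, b = product B):
K₂O: 0.04·a + 0.24·b = 139.16
N: 0.05·a + 0.06·b = 76.69
Solving simultaneously: a = 1047.5, b = 405.25.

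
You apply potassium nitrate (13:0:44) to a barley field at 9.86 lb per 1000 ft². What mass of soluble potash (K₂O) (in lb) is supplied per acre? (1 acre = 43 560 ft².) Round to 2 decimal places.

188.98 lb K₂O per acre

K₂O per 1000 ft² = 9.86 × 44% = 4.3384 lb.
Convert to per acre: 4.3384 × 43.56 = 188.981 lb.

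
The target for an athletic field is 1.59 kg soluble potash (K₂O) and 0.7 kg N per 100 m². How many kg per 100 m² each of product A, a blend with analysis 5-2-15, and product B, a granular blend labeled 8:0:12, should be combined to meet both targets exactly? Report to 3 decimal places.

7.200 kg product A, 4.250 kg product B

Let a = kg of product A, b = kg of product B (per 100 m²).
K₂O: 0.15·a + 0.12·b = 1.59
N: 0.05·a + 0.08·b = 0.7
Eliminate b: (row1) − 0.12/0.08·(row2) → 0.075·a = 0.54, so a = 7.2.
Then b = (0.7 − 0.05·7.2) / 0.08 = 4.25.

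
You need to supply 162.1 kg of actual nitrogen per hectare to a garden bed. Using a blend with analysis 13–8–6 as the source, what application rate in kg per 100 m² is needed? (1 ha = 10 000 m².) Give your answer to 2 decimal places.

Product per hectare = 162.1 / 13% = 1246.92 kg.
Convert to per 100 m²: 1246.92 × 0.01 = 12.4692 kg.

12.47 kg of product per hundred sq m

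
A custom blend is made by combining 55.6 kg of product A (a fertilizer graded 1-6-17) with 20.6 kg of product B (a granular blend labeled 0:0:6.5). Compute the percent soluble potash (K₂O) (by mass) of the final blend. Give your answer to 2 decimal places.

Total mass = 55.6 + 20.6 = 76.2 kg.
K₂O mass = 17%×55.6 + 6.5%×20.6 = 10.791 kg.
% K₂O = 10.791 / 76.2 = 14.1614%.

14.16% K₂O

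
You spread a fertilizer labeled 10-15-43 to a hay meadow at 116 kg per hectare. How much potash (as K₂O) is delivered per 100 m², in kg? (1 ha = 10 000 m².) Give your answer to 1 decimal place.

0.5 kg K₂O per hundred sq m

K₂O per hectare = 116 × 43% = 49.88 kg.
Convert to per 100 m²: 49.88 × 0.01 = 0.4988 kg.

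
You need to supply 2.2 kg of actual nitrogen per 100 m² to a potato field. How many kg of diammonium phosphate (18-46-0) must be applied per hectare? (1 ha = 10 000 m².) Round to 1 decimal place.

1222.2 kg of product per hectare

Product per 100 m² = 2.2 / 18% = 12.2222 kg.
Convert to per hectare: 12.2222 × 100 = 1222.22 kg.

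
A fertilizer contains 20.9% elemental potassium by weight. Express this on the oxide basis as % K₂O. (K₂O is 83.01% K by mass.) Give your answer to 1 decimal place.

%K₂O = 20.9 / 0.8301 = 25.1777%.

25.2% K₂O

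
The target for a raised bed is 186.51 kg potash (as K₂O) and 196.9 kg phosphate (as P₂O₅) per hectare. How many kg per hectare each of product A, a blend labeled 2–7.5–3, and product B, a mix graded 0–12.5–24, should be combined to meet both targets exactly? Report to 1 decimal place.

1680.2 kg product A, 567.1 kg product B

With a, b = kg per hectare of product A and product B:
K₂O: 0.03·a + 0.24·b = 186.51
P₂O₅: 0.075·a + 0.125·b = 196.9
Solving simultaneously: a = 1680.16, b = 567.105.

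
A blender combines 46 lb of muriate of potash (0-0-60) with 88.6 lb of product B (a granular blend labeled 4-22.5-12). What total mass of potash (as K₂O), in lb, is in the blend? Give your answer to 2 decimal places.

38.23 lb K₂O

K₂O mass = 60%×46 + 12%×88.6 = 38.232 lb.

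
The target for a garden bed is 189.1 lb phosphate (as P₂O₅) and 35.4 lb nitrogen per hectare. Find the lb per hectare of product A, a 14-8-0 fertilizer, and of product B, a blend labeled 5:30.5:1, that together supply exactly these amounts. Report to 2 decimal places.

34.68 lb product A, 610.90 lb product B

Per-hectare balance (a = product A, b = product B):
P₂O₅: 0.08·a + 0.305·b = 189.1
N: 0.14·a + 0.05·b = 35.4
Solving simultaneously: a = 34.677, b = 610.904.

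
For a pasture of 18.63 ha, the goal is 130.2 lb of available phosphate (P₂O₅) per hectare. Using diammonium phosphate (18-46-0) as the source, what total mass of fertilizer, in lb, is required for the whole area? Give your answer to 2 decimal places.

5273.10 lb

Product per hectare = 130.2 / 46% = 283.043 lb.
Total product = 283.043 × 18.63 = 5273.1 lb.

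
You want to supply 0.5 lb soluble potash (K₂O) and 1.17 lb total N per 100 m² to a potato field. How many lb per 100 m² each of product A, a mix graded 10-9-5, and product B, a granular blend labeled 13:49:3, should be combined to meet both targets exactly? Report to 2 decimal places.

8.54 lb product A, 2.43 lb product B

With a, b = lb per 100 m² of product A and product B:
K₂O: 0.05·a + 0.03·b = 0.5
N: 0.1·a + 0.13·b = 1.17
From row1: a = (0.5 − 0.03·b) / 0.05.
Into row2: 0.1·(0.5 − 0.03·b)/0.05 + 0.13·b = 1.17 → b = 2.42857, a = 8.54286.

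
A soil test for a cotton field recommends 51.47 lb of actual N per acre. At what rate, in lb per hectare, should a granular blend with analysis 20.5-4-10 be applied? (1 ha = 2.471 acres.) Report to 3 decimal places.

Product per acre = 51.47 / 20.5% = 251.073 lb.
Convert to per hectare: 251.073 × 2.471 = 620.4018 lb.

620.402 lb of product per hectare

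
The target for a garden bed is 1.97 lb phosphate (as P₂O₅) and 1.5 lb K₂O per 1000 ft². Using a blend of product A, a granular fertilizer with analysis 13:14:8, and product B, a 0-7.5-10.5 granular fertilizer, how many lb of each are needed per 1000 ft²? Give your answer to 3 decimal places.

Per-1000 ft² balance (a = product A, b = product B):
P₂O₅: 0.14·a + 0.075·b = 1.97
K₂O: 0.08·a + 0.105·b = 1.5
Solving simultaneously: a = 10.8448, b = 6.02299.

10.845 lb product A, 6.023 lb product B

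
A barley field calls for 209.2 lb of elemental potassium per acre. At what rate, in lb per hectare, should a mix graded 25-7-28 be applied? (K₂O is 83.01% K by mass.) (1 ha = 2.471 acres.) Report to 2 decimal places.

2224.06 lb of product per hectare

As K₂O: 209.2 / 0.8301 = 252.018 lb per acre.
Product per acre = 252.018 / 28% = 900.064 lb.
Convert to per hectare: 900.064 × 2.471 = 2224.057 lb.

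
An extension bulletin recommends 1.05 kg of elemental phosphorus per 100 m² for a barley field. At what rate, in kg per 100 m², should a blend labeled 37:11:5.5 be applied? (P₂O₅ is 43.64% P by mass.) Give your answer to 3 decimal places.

As P₂O₅: 1.05 / 0.4364 = 2.40605 kg per 100 m².
Product per 100 m² = 2.40605 / 11% = 21.8732 kg.

21.873 kg of product per hundred sq m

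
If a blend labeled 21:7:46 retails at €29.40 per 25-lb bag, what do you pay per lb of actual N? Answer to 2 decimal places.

N in bag = 25 × 21% = 5.25 lb.
Cost per lb N = €29.40 / 5.25 = €5.6000.

€5.60 per lb N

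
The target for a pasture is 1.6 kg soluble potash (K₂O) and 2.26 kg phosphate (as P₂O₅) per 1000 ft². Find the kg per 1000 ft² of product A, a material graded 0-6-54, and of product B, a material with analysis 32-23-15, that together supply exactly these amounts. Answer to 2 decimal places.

0.25 kg product A, 9.76 kg product B

With a, b = kg per 1000 ft² of product A and product B:
K₂O: 0.54·a + 0.15·b = 1.6
P₂O₅: 0.06·a + 0.23·b = 2.26
Eliminate a: (row1) − 0.54/0.06·(row2) → -1.92·b = -18.74, so b = 9.76042.
Back-substitute: a = (1.6 − 0.15·9.76042) / 0.54 = 0.251736.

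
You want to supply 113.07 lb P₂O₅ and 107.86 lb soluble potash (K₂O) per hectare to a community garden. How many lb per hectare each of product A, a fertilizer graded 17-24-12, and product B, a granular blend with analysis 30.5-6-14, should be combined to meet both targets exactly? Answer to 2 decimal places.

354.48 lb product A, 466.59 lb product B

Per-hectare balance (a = product A, b = product B):
P₂O₅: 0.24·a + 0.06·b = 113.07
K₂O: 0.12·a + 0.14·b = 107.86
Eliminate b: (row1) − 0.06/0.14·(row2) → 0.188571·a = 66.8443, so a = 354.477.
Then b = (107.86 − 0.12·354.477) / 0.14 = 466.591.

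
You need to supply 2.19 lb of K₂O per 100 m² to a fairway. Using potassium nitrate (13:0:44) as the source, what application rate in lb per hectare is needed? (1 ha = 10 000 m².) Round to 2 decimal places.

497.73 lb of product per hectare

Product per 100 m² = 2.19 / 44% = 4.97727 lb.
Convert to per hectare: 4.97727 × 100 = 497.727 lb.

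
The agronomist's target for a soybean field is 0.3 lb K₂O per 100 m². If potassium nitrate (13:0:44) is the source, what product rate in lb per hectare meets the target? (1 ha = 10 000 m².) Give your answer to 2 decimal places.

68.18 lb of product per hectare

Product per 100 m² = 0.3 / 44% = 0.681818 lb.
Convert to per hectare: 0.681818 × 100 = 68.1818 lb.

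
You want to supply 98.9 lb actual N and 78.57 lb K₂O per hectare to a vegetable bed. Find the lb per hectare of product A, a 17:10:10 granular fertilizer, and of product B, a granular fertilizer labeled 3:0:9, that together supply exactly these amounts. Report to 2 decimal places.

Per-hectare balance (a = product A, b = product B):
N: 0.17·a + 0.03·b = 98.9
K₂O: 0.1·a + 0.09·b = 78.57
Eliminate b: (row1) − 0.03/0.09·(row2) → 0.136667·a = 72.71, so a = 532.024.
Then b = (78.57 − 0.1·532.024) / 0.09 = 281.862.

532.02 lb product A, 281.86 lb product B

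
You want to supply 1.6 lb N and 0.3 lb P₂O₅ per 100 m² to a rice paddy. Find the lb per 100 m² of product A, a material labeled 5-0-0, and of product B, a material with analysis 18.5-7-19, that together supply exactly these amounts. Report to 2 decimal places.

16.14 lb product A, 4.29 lb product B

With a, b = lb per 100 m² of product A and product B:
N: 0.05·a + 0.185·b = 1.6
P₂O₅: 0·a + 0.07·b = 0.3
Solving simultaneously: a = 16.1429, b = 4.28571.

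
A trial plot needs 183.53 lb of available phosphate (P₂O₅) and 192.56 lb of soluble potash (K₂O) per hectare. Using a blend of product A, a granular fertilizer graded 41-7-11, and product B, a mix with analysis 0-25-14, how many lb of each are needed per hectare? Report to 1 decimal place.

With a, b = lb per hectare of product A and product B:
P₂O₅: 0.07·a + 0.25·b = 183.53
K₂O: 0.11·a + 0.14·b = 192.56
Solving simultaneously: a = 1268.12, b = 379.045.

1268.1 lb product A, 379.0 lb product B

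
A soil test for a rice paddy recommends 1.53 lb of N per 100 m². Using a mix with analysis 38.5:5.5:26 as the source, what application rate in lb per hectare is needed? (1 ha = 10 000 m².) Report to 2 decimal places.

397.40 lb of product per hectare

Product per 100 m² = 1.53 / 38.5% = 3.97403 lb.
Convert to per hectare: 3.97403 × 100 = 397.403 lb.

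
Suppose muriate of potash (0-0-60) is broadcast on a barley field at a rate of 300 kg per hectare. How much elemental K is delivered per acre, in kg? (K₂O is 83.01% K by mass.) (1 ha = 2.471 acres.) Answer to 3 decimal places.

K₂O per hectare = 300 × 60% = 180 kg.
Elemental K = 180 × 0.8301 = 149.418 kg per hectare.
Convert to per acre: 149.418 × 0.404694 = 60.4686 kg.

60.469 kg K per acre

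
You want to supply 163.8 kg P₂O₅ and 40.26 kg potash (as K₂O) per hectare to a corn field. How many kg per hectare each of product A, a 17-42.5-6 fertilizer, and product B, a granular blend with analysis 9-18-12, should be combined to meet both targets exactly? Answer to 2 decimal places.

308.69 kg product A, 181.16 kg product B

Per-hectare balance (a = product A, b = product B):
P₂O₅: 0.425·a + 0.18·b = 163.8
K₂O: 0.06·a + 0.12·b = 40.26
From row1: a = (163.8 − 0.18·b) / 0.425.
Into row2: 0.06·(163.8 − 0.18·b)/0.425 + 0.12·b = 40.26 → b = 181.157, a = 308.687.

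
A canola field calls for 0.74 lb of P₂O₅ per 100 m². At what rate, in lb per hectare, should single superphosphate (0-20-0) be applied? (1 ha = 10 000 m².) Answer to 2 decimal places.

Product per 100 m² = 0.74 / 20% = 3.7 lb.
Convert to per hectare: 3.7 × 100 = 370 lb.

370.00 lb of product per hectare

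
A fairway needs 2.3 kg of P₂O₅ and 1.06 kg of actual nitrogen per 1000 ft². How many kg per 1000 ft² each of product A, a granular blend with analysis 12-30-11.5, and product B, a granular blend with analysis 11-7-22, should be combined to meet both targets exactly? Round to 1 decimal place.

With a, b = kg per 1000 ft² of product A and product B:
P₂O₅: 0.3·a + 0.07·b = 2.3
N: 0.12·a + 0.11·b = 1.06
Eliminate b: (row1) − 0.07/0.11·(row2) → 0.223636·a = 1.62545, so a = 7.26829.
Then b = (1.06 − 0.12·7.26829) / 0.11 = 1.70732.

7.3 kg product A, 1.7 kg product B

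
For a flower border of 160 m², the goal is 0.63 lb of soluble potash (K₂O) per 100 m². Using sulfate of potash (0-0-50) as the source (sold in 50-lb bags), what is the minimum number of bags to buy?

Product per 100 m² = 0.63 / 50% = 1.26 lb.
Total product = 1.26 × 160 / 100 = 2.016 lb.
Bags = ⌈2.016 / 50⌉ = 1.

1 bags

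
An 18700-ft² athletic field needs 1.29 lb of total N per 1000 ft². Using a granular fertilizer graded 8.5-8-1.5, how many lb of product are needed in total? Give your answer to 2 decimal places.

283.80 lb

Product per 1000 ft² = 1.29 / 8.5% = 15.1765 lb.
Total product = 15.1765 × 18700 / 1000 = 283.8 lb.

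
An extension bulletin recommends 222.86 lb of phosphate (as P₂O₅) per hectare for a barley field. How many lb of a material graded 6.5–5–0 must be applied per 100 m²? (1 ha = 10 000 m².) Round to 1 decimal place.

Product per hectare = 222.86 / 5% = 4457.2 lb.
Convert to per 100 m²: 4457.2 × 0.01 = 44.572 lb.

44.6 lb of product per hundred sq m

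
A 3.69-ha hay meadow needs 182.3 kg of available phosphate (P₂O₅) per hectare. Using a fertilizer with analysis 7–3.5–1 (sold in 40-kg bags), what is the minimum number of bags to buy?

Product per hectare = 182.3 / 3.5% = 5208.57 kg.
Total product = 5208.57 × 3.69 = 19219.6 kg.
Bags = ⌈19219.6 / 40⌉ = 481.

481 bags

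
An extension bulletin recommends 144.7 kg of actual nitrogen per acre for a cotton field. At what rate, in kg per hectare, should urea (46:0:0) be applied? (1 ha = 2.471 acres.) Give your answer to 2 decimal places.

Product per acre = 144.7 / 46% = 314.565 kg.
Convert to per hectare: 314.565 × 2.471 = 777.291 kg.

777.29 kg of product per hectare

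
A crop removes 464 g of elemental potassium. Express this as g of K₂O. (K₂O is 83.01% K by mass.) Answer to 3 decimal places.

558.969 g K₂O

K₂O = 464 / 0.8301 = 558.9688 g.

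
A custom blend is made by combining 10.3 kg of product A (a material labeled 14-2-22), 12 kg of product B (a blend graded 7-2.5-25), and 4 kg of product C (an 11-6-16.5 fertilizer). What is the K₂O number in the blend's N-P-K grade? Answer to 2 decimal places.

22.53% K₂O

Total mass = 10.3 + 12 + 4 = 26.3 kg.
K₂O mass = 22%×10.3 + 25%×12 + 16.5%×4 = 5.926 kg.
% K₂O = 5.926 / 26.3 = 22.5323%.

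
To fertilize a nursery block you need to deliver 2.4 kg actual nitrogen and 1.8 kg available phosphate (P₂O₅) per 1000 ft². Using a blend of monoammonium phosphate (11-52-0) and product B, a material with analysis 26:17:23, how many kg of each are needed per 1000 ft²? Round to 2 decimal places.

With a, b = kg per 1000 ft² of monoammonium phosphate and product B:
N: 0.11·a + 0.26·b = 2.4
P₂O₅: 0.52·a + 0.17·b = 1.8
Eliminate a: (row1) − 0.11/0.52·(row2) → 0.224038·b = 2.01923, so b = 9.01288.
Back-substitute: a = (2.4 − 0.26·9.01288) / 0.11 = 0.515021.

0.52 kg monoammonium phosphate, 9.01 kg product B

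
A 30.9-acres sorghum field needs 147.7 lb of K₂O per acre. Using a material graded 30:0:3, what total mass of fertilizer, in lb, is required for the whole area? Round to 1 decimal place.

Product per acre = 147.7 / 3% = 4923.33 lb.
Total product = 4923.33 × 30.9 = 152131 lb.

152131.0 lb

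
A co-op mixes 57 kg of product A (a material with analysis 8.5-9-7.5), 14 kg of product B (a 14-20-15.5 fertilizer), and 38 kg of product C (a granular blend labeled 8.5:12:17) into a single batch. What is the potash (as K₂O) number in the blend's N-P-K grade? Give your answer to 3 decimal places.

11.839% K₂O

Total mass = 57 + 14 + 38 = 109 kg.
K₂O mass = 7.5%×57 + 15.5%×14 + 17%×38 = 12.905 kg.
% K₂O = 12.905 / 109 = 11.8394%.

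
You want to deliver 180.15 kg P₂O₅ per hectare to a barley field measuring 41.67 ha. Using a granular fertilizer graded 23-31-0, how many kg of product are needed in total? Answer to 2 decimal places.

Product per hectare = 180.15 / 31% = 581.129 kg.
Total product = 581.129 × 41.67 = 24215.647 kg.

24215.65 kg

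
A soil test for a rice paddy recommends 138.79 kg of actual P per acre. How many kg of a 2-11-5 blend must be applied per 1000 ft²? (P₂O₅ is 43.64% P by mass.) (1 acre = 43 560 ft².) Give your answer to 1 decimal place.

As P₂O₅: 138.79 / 0.4364 = 318.034 kg per acre.
Product per acre = 318.034 / 11% = 2891.22 kg.
Convert to per 1000 ft²: 2891.22 × 0.0229568 = 66.3732 kg.

66.4 kg of product per thousand sq ft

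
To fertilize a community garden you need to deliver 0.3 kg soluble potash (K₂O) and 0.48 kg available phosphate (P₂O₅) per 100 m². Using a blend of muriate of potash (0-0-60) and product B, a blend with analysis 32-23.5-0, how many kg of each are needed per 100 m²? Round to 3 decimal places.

Per-100 m² balance (a = muriate of potash, b = product B):
K₂O: 0.6·a + 0·b = 0.3
P₂O₅: 0·a + 0.235·b = 0.48
Solving simultaneously: a = 0.5, b = 2.04255.

0.500 kg muriate of potash, 2.043 kg product B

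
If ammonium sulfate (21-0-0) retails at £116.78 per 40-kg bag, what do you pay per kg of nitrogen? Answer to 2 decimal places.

N in bag = 40 × 21% = 8.4 kg.
Cost per kg N = £116.78 / 8.4 = £13.9024.

£13.90 per kg N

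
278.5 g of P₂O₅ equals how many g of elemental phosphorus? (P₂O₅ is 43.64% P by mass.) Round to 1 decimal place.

121.5 g P

P = 278.5 × 0.4364 = 121.537 g.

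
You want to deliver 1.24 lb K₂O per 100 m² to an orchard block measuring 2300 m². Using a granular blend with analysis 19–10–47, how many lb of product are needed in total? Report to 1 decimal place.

Product per 100 m² = 1.24 / 47% = 2.6383 lb.
Total product = 2.6383 × 2300 / 100 = 60.6809 lb.

60.7 lb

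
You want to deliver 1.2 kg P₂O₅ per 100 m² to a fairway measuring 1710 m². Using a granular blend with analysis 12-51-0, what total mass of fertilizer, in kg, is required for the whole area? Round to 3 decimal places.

40.235 kg

Product per 100 m² = 1.2 / 51% = 2.35294 kg.
Total product = 2.35294 × 1710 / 100 = 40.2353 kg.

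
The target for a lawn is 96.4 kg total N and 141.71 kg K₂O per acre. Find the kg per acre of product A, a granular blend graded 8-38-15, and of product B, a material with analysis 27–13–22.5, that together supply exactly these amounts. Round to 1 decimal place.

736.5 kg product A, 138.8 kg product B

Let a = kg of product A, b = kg of product B (per acre).
N: 0.08·a + 0.27·b = 96.4
K₂O: 0.15·a + 0.225·b = 141.71
From row1: a = (96.4 − 0.27·b) / 0.08.
Into row2: 0.15·(96.4 − 0.27·b)/0.08 + 0.225·b = 141.71 → b = 138.809, a = 736.52.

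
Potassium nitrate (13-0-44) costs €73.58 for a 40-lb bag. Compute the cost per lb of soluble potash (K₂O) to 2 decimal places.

K₂O in bag = 40 × 44% = 17.6 lb.
Cost per lb K₂O = €73.58 / 17.6 = €4.1807.

€4.18 per lb K₂O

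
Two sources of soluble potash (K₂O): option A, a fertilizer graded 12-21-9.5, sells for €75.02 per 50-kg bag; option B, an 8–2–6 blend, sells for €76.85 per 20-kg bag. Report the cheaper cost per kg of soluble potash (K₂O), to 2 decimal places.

€15.79 per kg K₂O (option A)

option A: K₂O per bag = 50 × 9.5% = 4.75 kg; cost = 75.02 / 4.75 = €15.7937/kg K₂O.
option B: K₂O per bag = 20 × 6% = 1.2 kg; cost = 76.85 / 1.2 = €64.0417/kg K₂O.
option A is cheaper.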